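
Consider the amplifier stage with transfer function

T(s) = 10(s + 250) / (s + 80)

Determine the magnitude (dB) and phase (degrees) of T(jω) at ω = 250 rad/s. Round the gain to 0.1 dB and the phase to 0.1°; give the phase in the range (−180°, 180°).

22.6 dB, -27.3°

At s = jω = j250:
zero (s+250): 250 + j250 → |·| = √(250²+250²) = √125000 ≈ 353.55, ∠ = arctan(250/250) ≈ 45.00°
pole (s+80): 80 + j250 → |·| = √(80²+250²) = √68900 ≈ 262.49, ∠ = arctan(250/80) ≈ 72.26°
|T| = 10 · 353.55 / 262.49 ≈ 13.469
Gain = 20 log₁₀(13.469) ≈ 22.59 dB
∠T = 45.00° − 72.26° = -27.26°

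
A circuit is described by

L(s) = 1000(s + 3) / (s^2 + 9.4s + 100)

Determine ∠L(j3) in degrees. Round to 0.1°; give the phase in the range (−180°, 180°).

27.8°

At s = jω = j3:
zero (s+3): 3 + j3 → |·| = √(3²+3²) = √18 ≈ 4.2426, ∠ = arctan(3/3) ≈ 45.00°
quadratic: (j3)² + 9.4·j3 + 100 = 91 + j28.2 → |·| ≈ 95.269, ∠ ≈ 17.22°
∠L = 45.00° − 17.22° = 27.78°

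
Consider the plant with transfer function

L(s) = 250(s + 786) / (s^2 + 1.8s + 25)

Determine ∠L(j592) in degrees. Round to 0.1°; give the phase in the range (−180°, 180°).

-142.8°

At s = jω = j592:
zero (s+786): 786 + j592 → |·| = √(786²+592²) = √968260 ≈ 984, ∠ = arctan(592/786) ≈ 36.99°
quadratic: (j592)² + 1.8·j592 + 25 = -350439 + j1065.6 → |·| ≈ 3.5044e+05, ∠ ≈ 179.83°
∠L = 36.99° − 179.83° = -142.84°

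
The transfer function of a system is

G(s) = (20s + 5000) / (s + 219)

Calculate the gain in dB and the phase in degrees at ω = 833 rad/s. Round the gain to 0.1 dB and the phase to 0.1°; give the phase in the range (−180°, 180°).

26.1 dB, -2.0°

Substitute s = j833:
Numerator: 20(j833) + 5000 = 5000 + j16660
Denominator: (j833) + 219 = 219 + j833
|N| = √(5000² + 16660²) ≈ 17394, ∠N ≈ 73.29°
|D| = √(219² + 833²) ≈ 861.31, ∠D ≈ 75.27°
|G| = 17394 / 861.31 ≈ 20.195
Gain = 20 log₁₀(20.195) ≈ 26.10 dB
∠G = 73.29° − 75.27° = -1.98°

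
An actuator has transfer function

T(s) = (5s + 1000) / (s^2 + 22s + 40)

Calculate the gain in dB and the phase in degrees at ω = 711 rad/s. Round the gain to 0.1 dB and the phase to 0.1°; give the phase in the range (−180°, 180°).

Substitute s = j711:
Numerator: 5(j711) + 1000 = 1000 + j3555
Denominator: (j711)^2 + 22(j711) + 40 = -505481 + j15642
|N| = √(1000² + 3555²) ≈ 3693, ∠N ≈ 74.29°
|D| = √(505481² + 15642²) ≈ 5.0572e+05, ∠D ≈ 178.23°
|T| = 3693 / 5.0572e+05 ≈ 0.0073025
Gain = 20 log₁₀(0.0073025) ≈ -42.73 dB
∠T = 74.29° − 178.23° = -103.94°

-42.7 dB, -103.9°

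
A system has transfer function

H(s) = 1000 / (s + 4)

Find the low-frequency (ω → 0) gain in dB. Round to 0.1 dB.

48.0 dB

H(0) = 1000 / (4) = 250
20 log₁₀(250) ≈ 47.96 dB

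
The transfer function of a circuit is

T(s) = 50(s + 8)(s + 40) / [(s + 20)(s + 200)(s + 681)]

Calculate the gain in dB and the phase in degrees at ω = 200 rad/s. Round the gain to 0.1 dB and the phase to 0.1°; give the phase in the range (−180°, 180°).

-25.9 dB, 20.7°

At s = jω = j200:
zero (s+8): 8 + j200 → |·| = √(8²+200²) = √40064 ≈ 200.16, ∠ = arctan(200/8) ≈ 87.71°
zero (s+40): 40 + j200 → |·| = √(40²+200²) = √41600 ≈ 203.96, ∠ = arctan(200/40) ≈ 78.69°
pole (s+20): 20 + j200 → |·| = √(20²+200²) = √40400 ≈ 201, ∠ = arctan(200/20) ≈ 84.29°
pole (s+200): 200 + j200 → |·| = √(200²+200²) = √80000 ≈ 282.84, ∠ = arctan(200/200) ≈ 45.00°
pole (s+681): 681 + j200 → |·| = √(681²+200²) = √503761 ≈ 709.76, ∠ = arctan(200/681) ≈ 16.37°
|T| = 50 · 40825 / 4.035e+07 ≈ 0.050589
Gain = 20 log₁₀(0.050589) ≈ -25.92 dB
∠T = 166.40° − 145.66° = 20.74°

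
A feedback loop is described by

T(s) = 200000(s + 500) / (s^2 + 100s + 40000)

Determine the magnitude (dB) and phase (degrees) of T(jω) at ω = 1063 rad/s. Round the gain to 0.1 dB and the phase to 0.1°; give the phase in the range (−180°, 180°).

At s = jω = j1063:
zero (s+500): 500 + j1063 → |·| = √(500²+1063²) = √1379969 ≈ 1174.7, ∠ = arctan(1063/500) ≈ 64.81°
quadratic: (j1063)² + 100·j1063 + 40000 = -1089969 + j106300 → |·| ≈ 1.0951e+06, ∠ ≈ 174.43°
|T| = 200000 · 1174.7 / 1.0951e+06 ≈ 214.54
Gain = 20 log₁₀(214.54) ≈ 46.63 dB
∠T = 64.81° − 174.43° = -109.62°

46.6 dB, -109.6°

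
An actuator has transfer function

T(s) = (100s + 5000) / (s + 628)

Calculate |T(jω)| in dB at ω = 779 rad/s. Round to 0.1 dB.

37.8 dB

Substitute s = j779:
Numerator: 100(j779) + 5000 = 5000 + j77900
Denominator: (j779) + 628 = 628 + j779
|N| = √(5000² + 77900²) ≈ 78060, ∠N ≈ 86.33°
|D| = √(628² + 779²) ≈ 1000.6, ∠D ≈ 51.13°
|T| = 78060 / 1000.6 ≈ 78.013
Gain = 20 log₁₀(78.013) ≈ 37.84 dB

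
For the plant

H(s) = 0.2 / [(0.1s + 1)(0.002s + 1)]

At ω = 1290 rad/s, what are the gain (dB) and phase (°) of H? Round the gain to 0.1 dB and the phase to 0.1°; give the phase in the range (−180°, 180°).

At ω = 1290 rad/s:
pole (1 + j1290·0.1) = 1 + j129 → |·| ≈ 129, ∠ ≈ 89.56°
pole (1 + j1290·0.002) = 1 + j2.58 → |·| ≈ 2.767, ∠ ≈ 68.81°
|H| = 0.2 · 1 / (129 · 2.767) ≈ 0.00056031
Gain = 20 log₁₀(0.00056031) ≈ -65.03 dB
∠H = (0°) − (89.56° + 68.81°) = -158.37°

-65.0 dB, -158.4°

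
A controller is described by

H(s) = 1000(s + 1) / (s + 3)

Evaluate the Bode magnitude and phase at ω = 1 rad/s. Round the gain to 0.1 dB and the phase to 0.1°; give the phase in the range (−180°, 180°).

At s = jω = j1:
zero (s+1): 1 + j1 → |·| = √(1²+1²) = √2 ≈ 1.4142, ∠ = arctan(1/1) ≈ 45.00°
pole (s+3): 3 + j1 → |·| = √(3²+1²) = √10 ≈ 3.1623, ∠ = arctan(1/3) ≈ 18.43°
|H| = 1000 · 1.4142 / 3.1623 ≈ 447.21
Gain = 20 log₁₀(447.21) ≈ 53.01 dB
∠H = 45.00° − 18.43° = 26.57°

53.0 dB, 26.6°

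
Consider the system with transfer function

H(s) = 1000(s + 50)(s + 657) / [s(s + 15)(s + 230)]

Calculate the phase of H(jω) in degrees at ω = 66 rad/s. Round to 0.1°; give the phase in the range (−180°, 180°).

At s = jω = j66:
zero (s+50): 50 + j66 → |·| = √(50²+66²) = √6856 ≈ 82.801, ∠ = arctan(66/50) ≈ 52.85°
zero (s+657): 657 + j66 → |·| = √(657²+66²) = √436005 ≈ 660.31, ∠ = arctan(66/657) ≈ 5.74°
pole (s+15): 15 + j66 → |·| = √(15²+66²) = √4581 ≈ 67.683, ∠ = arctan(66/15) ≈ 77.20°
pole (s+230): 230 + j66 → |·| = √(230²+66²) = √57256 ≈ 239.28, ∠ = arctan(66/230) ≈ 16.01°
pole at origin: |s| = 66, ∠ = 90.00° (in denominator)
∠H = 58.59° − 183.21° = -124.62°

-124.6°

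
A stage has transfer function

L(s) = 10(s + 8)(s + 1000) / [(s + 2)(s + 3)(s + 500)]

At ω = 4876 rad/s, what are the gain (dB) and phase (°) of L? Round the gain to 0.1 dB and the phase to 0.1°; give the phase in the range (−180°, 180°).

-53.6 dB, -95.8°

At s = jω = j4876:
zero (s+8): 8 + j4876 → |·| = √(8²+4876²) = √23775440 ≈ 4876, ∠ = arctan(4876/8) ≈ 89.91°
zero (s+1000): 1000 + j4876 → |·| = √(1000²+4876²) = √24775376 ≈ 4977.5, ∠ = arctan(4876/1000) ≈ 78.41°
pole (s+2): 2 + j4876 → |·| = √(2²+4876²) = √23775380 ≈ 4876, ∠ = arctan(4876/2) ≈ 89.98°
pole (s+3): 3 + j4876 → |·| = √(3²+4876²) = √23775385 ≈ 4876, ∠ = arctan(4876/3) ≈ 89.96°
pole (s+500): 500 + j4876 → |·| = √(500²+4876²) = √24025376 ≈ 4901.6, ∠ = arctan(4876/500) ≈ 84.15°
|L| = 10 · 2.427e+07 / 1.1654e+11 ≈ 0.0020825
Gain = 20 log₁₀(0.0020825) ≈ -53.63 dB
∠L = 168.32° − 264.09° = -95.77°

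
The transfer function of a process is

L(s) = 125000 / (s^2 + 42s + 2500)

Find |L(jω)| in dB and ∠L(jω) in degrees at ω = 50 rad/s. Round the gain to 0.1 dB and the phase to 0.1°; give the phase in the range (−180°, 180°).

35.5 dB, -90.0°

At s = jω = j50:
quadratic: (j50)² + 42·j50 + 2500 = 0 + j2100 → |·| ≈ 2100, ∠ ≈ 90.00°
|L| = 125000 / 2100 ≈ 59.524
Gain = 20 log₁₀(59.524) ≈ 35.49 dB
∠L = 0.00° − 90.00° = -90.00°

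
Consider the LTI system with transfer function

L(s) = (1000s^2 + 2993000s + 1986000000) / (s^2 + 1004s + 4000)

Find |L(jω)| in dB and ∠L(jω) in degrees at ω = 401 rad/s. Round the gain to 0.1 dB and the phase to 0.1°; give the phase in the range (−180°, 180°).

Substitute s = j401:
Numerator: 1000(j401)^2 + 2993000(j401) + 1986000000 = 1825199000 + j1200193000
Denominator: (j401)^2 + 1004(j401) + 4000 = -156801 + j402604
|N| = √(1825199000² + 1200193000²) ≈ 2.1844e+09, ∠N ≈ 33.33°
|D| = √(156801² + 402604²) ≈ 4.3206e+05, ∠D ≈ 111.28°
|L| = 2.1844e+09 / 4.3206e+05 ≈ 5055.8
Gain = 20 log₁₀(5055.8) ≈ 74.08 dB
∠L = 33.33° − 111.28° = -77.95°

74.1 dB, -78.0°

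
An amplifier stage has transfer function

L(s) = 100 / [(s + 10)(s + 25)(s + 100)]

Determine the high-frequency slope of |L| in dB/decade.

-60 dB/decade

Each pole contributes −20 dB/decade at high frequency; each zero contributes +20 dB/decade.
Net: 0 zero(s) − 3 pole(s) → -60 dB/decade.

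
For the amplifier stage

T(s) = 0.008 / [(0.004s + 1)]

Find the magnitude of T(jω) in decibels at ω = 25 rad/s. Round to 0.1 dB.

-42.0 dB

At ω = 25 rad/s:
pole (1 + j25·0.004) = 1 + j0.1 → |·| ≈ 1.005, ∠ ≈ 5.71°
|T| = 0.008 · 1 / (1.005) ≈ 0.0079602
Gain = 20 log₁₀(0.0079602) ≈ -41.98 dB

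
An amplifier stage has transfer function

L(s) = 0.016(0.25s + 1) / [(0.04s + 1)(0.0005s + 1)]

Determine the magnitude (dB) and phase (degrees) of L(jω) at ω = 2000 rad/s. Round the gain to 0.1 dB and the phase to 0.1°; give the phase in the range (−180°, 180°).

At ω = 2000 rad/s:
zero (1 + j2000·0.25) = 1 + j500 → |·| ≈ 500, ∠ ≈ 89.89°
pole (1 + j2000·0.04) = 1 + j80 → |·| ≈ 80.006, ∠ ≈ 89.28°
pole (1 + j2000·0.0005) = 1 + j1 → |·| ≈ 1.4142, ∠ ≈ 45.00°
|L| = 0.016 · 500 / (80.006 · 1.4142) ≈ 0.070706
Gain = 20 log₁₀(0.070706) ≈ -23.01 dB
∠L = (89.89°) − (89.28° + 45.00°) = -44.39°

-23.0 dB, -44.4°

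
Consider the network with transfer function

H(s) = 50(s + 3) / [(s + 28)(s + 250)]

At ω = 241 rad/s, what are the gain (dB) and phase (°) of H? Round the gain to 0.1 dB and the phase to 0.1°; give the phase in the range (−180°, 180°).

At s = jω = j241:
zero (s+3): 3 + j241 → |·| = √(3²+241²) = √58090 ≈ 241.02, ∠ = arctan(241/3) ≈ 89.29°
pole (s+28): 28 + j241 → |·| = √(28²+241²) = √58865 ≈ 242.62, ∠ = arctan(241/28) ≈ 83.37°
pole (s+250): 250 + j241 → |·| = √(250²+241²) = √120581 ≈ 347.25, ∠ = arctan(241/250) ≈ 43.95°
|H| = 50 · 241.02 / 84250 ≈ 0.14304
Gain = 20 log₁₀(0.14304) ≈ -16.89 dB
∠H = 89.29° − 127.32° = -38.03°

-16.9 dB, -38.0°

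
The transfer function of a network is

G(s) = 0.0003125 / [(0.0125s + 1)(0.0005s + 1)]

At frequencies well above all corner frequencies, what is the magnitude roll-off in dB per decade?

Each pole contributes −20 dB/decade at high frequency; each zero contributes +20 dB/decade.
Net: 0 zero(s) − 2 pole(s) → -40 dB/decade.

-40 dB/decade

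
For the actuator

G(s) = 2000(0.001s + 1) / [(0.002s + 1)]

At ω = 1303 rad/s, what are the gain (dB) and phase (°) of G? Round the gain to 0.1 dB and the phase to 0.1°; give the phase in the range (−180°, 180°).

At ω = 1303 rad/s:
zero (1 + j1303·0.001) = 1 + j1.303 → |·| ≈ 1.6425, ∠ ≈ 52.50°
pole (1 + j1303·0.002) = 1 + j2.606 → |·| ≈ 2.7913, ∠ ≈ 69.01°
|G| = 2000 · 1.6425 / (2.7913) ≈ 1176.9
Gain = 20 log₁₀(1176.9) ≈ 61.41 dB
∠G = (52.50°) − (69.01°) = -16.51°

61.4 dB, -16.5°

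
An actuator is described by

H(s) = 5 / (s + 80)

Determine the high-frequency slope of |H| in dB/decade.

Each pole contributes −20 dB/decade at high frequency; each zero contributes +20 dB/decade.
Net: 0 zero(s) − 1 pole(s) → -20 dB/decade.

-20 dB/decade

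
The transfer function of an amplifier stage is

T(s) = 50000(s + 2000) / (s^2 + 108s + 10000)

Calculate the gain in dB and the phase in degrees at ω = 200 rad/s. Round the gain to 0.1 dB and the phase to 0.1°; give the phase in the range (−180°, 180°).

68.7 dB, -138.5°

At s = jω = j200:
zero (s+2000): 2000 + j200 → |·| = √(2000²+200²) = √4040000 ≈ 2010, ∠ = arctan(200/2000) ≈ 5.71°
quadratic: (j200)² + 108·j200 + 10000 = -30000 + j21600 → |·| ≈ 36967, ∠ ≈ 144.25°
|T| = 50000 · 2010 / 36967 ≈ 2718.6
Gain = 20 log₁₀(2718.6) ≈ 68.69 dB
∠T = 5.71° − 144.25° = -138.54°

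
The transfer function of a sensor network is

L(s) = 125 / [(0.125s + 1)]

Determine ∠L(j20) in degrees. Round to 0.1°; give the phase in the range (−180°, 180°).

-68.2°

At ω = 20 rad/s:
pole (1 + j20·0.125) = 1 + j2.5 → |·| ≈ 2.6926, ∠ ≈ 68.20°
∠L = (0°) − (68.20°) = -68.20°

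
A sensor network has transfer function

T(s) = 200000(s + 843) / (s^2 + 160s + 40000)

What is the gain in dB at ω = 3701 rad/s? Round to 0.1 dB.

34.9 dB

At s = jω = j3701:
zero (s+843): 843 + j3701 → |·| = √(843²+3701²) = √14408050 ≈ 3795.8, ∠ = arctan(3701/843) ≈ 77.17°
quadratic: (j3701)² + 160·j3701 + 40000 = -13657401 + j592160 → |·| ≈ 1.367e+07, ∠ ≈ 177.52°
|T| = 200000 · 3795.8 / 1.367e+07 ≈ 55.535
Gain = 20 log₁₀(55.535) ≈ 34.89 dB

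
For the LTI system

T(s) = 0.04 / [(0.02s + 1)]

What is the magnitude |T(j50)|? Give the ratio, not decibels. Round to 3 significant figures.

0.0283

At ω = 50 rad/s:
pole (1 + j50·0.02) = 1 + j1 → |·| ≈ 1.4142, ∠ ≈ 45.00°
|T| = 0.04 · 1 / (1.4142) ≈ 0.028285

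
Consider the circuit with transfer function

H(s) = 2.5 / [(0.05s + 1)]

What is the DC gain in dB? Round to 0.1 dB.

8.0 dB

H(0) = 2.5 · 1 / 1 = 2.5
20 log₁₀(2.5) ≈ 7.96 dB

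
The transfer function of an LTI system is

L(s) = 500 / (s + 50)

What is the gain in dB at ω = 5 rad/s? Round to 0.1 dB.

At s = jω = j5:
pole (s+50): 50 + j5 → |·| = √(50²+5²) = √2525 ≈ 50.249, ∠ = arctan(5/50) ≈ 5.71°
|L| = 500 / 50.249 ≈ 9.9504
Gain = 20 log₁₀(9.9504) ≈ 19.96 dB

20.0 dB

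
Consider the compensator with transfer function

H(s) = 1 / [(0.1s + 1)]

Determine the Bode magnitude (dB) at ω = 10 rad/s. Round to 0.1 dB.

At ω = 10 rad/s:
pole (1 + j10·0.1) = 1 + j1 → |·| ≈ 1.4142, ∠ ≈ 45.00°
|H| = 1 · 1 / (1.4142) ≈ 0.70711
Gain = 20 log₁₀(0.70711) ≈ -3.01 dB

-3.0 dB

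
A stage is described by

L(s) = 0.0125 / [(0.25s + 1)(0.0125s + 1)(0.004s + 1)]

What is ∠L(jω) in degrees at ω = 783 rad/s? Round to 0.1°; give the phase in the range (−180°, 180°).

113.8°

At ω = 783 rad/s:
pole (1 + j783·0.25) = 1 + j195.75 → |·| ≈ 195.75, ∠ ≈ 89.71°
pole (1 + j783·0.0125) = 1 + j9.7875 → |·| ≈ 9.8385, ∠ ≈ 84.17°
pole (1 + j783·0.004) = 1 + j3.132 → |·| ≈ 3.2878, ∠ ≈ 72.29°
∠L = (0°) − (89.71° + 84.17° + 72.29°) = -246.17° ≡ 113.83° (principal value)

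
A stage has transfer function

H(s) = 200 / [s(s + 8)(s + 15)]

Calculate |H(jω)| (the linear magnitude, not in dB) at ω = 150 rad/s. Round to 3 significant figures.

5.89e-05

At s = jω = j150:
pole (s+8): 8 + j150 → |·| = √(8²+150²) = √22564 ≈ 150.21, ∠ = arctan(150/8) ≈ 86.95°
pole (s+15): 15 + j150 → |·| = √(15²+150²) = √22725 ≈ 150.75, ∠ = arctan(150/15) ≈ 84.29°
pole at origin: |s| = 150, ∠ = 90.00° (in denominator)
|H| = 200 / 3.3966e+06 ≈ 5.8882e-05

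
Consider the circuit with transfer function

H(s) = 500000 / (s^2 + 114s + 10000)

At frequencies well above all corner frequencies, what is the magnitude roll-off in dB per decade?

Each pole contributes −20 dB/decade at high frequency; each zero contributes +20 dB/decade.
Net: 0 zero(s) − 2 pole(s) → -40 dB/decade.

-40 dB/decade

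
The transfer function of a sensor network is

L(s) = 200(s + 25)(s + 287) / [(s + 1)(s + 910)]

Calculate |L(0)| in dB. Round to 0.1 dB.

L(0) = 200·25·287 / (1·910) ≈ 1576.9
20 log₁₀(1576.9) ≈ 63.96 dB

64.0 dB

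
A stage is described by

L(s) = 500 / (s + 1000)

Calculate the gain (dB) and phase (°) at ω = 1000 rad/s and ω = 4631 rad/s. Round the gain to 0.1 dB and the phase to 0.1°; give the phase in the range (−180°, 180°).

Substitute s = j1000:
Numerator: 500 = 500 + j0
Denominator: (j1000) + 1000 = 1000 + j1000
|N| = √(500² + 0²) ≈ 500, ∠N ≈ 0.00°
|D| = √(1000² + 1000²) ≈ 1414.2, ∠D ≈ 45.00°
|L| = 500 / 1414.2 ≈ 0.35356
Gain = 20 log₁₀(0.35356) ≈ -9.03 dB
∠L = 0.00° − 45.00° = -45.00°

Substitute s = j4631:
Numerator: 500 = 500 + j0
Denominator: (j4631) + 1000 = 1000 + j4631
|N| = √(500² + 0²) ≈ 500, ∠N ≈ 0.00°
|D| = √(1000² + 4631²) ≈ 4737.7, ∠D ≈ 77.81°
|L| = 500 / 4737.7 ≈ 0.10554
Gain = 20 log₁₀(0.10554) ≈ -19.53 dB
∠L = 0.00° − 77.81° = -77.81°

ω = 1000: -9.0 dB, -45.0°; ω = 4631: -19.5 dB, -77.8°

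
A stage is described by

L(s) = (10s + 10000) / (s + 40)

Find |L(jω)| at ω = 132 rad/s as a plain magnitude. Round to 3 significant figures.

Substitute s = j132:
Numerator: 10(j132) + 10000 = 10000 + j1320
Denominator: (j132) + 40 = 40 + j132
|N| = √(10000² + 1320²) ≈ 10087, ∠N ≈ 7.52°
|D| = √(40² + 132²) ≈ 137.93, ∠D ≈ 73.14°
|L| = 10087 / 137.93 ≈ 73.131

73.1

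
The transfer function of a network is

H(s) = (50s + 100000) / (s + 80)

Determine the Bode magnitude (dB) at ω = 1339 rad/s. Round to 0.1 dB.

39.1 dB

Substitute s = j1339:
Numerator: 50(j1339) + 100000 = 100000 + j66950
Denominator: (j1339) + 80 = 80 + j1339
|N| = √(100000² + 66950²) ≈ 1.2034e+05, ∠N ≈ 33.80°
|D| = √(80² + 1339²) ≈ 1341.4, ∠D ≈ 86.58°
|H| = 1.2034e+05 / 1341.4 ≈ 89.712
Gain = 20 log₁₀(89.712) ≈ 39.06 dB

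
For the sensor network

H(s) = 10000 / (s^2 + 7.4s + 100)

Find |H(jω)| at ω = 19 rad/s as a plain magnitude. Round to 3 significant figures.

33.7

At s = jω = j19:
quadratic: (j19)² + 7.4·j19 + 100 = -261 + j140.6 → |·| ≈ 296.46, ∠ ≈ 151.69°
|H| = 10000 / 296.46 ≈ 33.731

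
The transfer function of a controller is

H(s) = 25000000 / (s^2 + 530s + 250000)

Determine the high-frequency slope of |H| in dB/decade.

Each pole contributes −20 dB/decade at high frequency; each zero contributes +20 dB/decade.
Net: 0 zero(s) − 2 pole(s) → -40 dB/decade.

-40 dB/decade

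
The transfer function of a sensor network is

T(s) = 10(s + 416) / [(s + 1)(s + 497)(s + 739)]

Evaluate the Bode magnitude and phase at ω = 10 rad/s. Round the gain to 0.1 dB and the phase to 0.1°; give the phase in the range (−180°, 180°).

At s = jω = j10:
zero (s+416): 416 + j10 → |·| = √(416²+10²) = √173156 ≈ 416.12, ∠ = arctan(10/416) ≈ 1.38°
pole (s+1): 1 + j10 → |·| = √(1²+10²) = √101 ≈ 10.05, ∠ = arctan(10/1) ≈ 84.29°
pole (s+497): 497 + j10 → |·| = √(497²+10²) = √247109 ≈ 497.1, ∠ = arctan(10/497) ≈ 1.15°
pole (s+739): 739 + j10 → |·| = √(739²+10²) = √546221 ≈ 739.07, ∠ = arctan(10/739) ≈ 0.78°
|T| = 10 · 416.12 / 3.6923e+06 ≈ 0.001127
Gain = 20 log₁₀(0.001127) ≈ -58.96 dB
∠T = 1.38° − 86.22° = -84.84°

-59.0 dB, -84.8°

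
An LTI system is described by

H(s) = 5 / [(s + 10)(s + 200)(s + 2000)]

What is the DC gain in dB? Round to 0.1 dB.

-118.1 dB

H(0) = 5 / (10·200·2000) = 1.25e-06
20 log₁₀(1.25e-06) ≈ -118.06 dB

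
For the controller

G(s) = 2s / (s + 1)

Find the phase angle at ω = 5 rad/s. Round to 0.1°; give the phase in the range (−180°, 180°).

11.3°

At s = jω = j5:
zero at origin: s = j5 → |·| = 5, ∠ = 90.00°
pole (s+1): 1 + j5 → |·| = √(1²+5²) = √26 ≈ 5.099, ∠ = arctan(5/1) ≈ 78.69°
∠G = 90.00° − 78.69° = 11.31°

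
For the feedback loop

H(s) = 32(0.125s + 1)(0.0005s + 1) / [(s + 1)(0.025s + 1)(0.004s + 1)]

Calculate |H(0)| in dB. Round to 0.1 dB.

30.1 dB

H(0) = 32 · 1 / 1 = 32
20 log₁₀(32) ≈ 30.10 dB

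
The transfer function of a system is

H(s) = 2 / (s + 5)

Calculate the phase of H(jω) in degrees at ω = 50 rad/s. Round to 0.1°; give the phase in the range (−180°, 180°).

-84.3°

At s = jω = j50:
pole (s+5): 5 + j50 → |·| = √(5²+50²) = √2525 ≈ 50.249, ∠ = arctan(50/5) ≈ 84.29°
∠H = 0.00° − 84.29° = -84.29°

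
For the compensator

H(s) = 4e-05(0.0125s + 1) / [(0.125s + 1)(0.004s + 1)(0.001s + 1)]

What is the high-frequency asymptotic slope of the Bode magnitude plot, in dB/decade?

-40 dB/decade

Each pole contributes −20 dB/decade at high frequency; each zero contributes +20 dB/decade.
Net: 1 zero(s) − 3 pole(s) → -40 dB/decade.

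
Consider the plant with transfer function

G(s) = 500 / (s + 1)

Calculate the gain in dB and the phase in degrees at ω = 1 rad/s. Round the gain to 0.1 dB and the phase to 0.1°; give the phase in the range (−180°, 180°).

Substitute s = j1:
Numerator: 500 = 500 + j0
Denominator: (j1) + 1 = 1 + j1
|N| = √(500² + 0²) ≈ 500, ∠N ≈ 0.00°
|D| = √(1² + 1²) ≈ 1.4142, ∠D ≈ 45.00°
|G| = 500 / 1.4142 ≈ 353.56
Gain = 20 log₁₀(353.56) ≈ 50.97 dB
∠G = 0.00° − 45.00° = -45.00°

51.0 dB, -45.0°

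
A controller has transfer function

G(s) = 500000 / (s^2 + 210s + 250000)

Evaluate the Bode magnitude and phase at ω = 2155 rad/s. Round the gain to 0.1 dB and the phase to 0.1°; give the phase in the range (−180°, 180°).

At s = jω = j2155:
quadratic: (j2155)² + 210·j2155 + 250000 = -4394025 + j452550 → |·| ≈ 4.4173e+06, ∠ ≈ 174.12°
|G| = 500000 / 4.4173e+06 ≈ 0.11319
Gain = 20 log₁₀(0.11319) ≈ -18.92 dB
∠G = 0.00° − 174.12° = -174.12°

-18.9 dB, -174.1°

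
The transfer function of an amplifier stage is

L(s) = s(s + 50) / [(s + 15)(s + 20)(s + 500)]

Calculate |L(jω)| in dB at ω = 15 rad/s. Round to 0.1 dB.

At s = jω = j15:
zero (s+50): 50 + j15 → |·| = √(50²+15²) = √2725 ≈ 52.202, ∠ = arctan(15/50) ≈ 16.70°
zero at origin: s = j15 → |·| = 15, ∠ = 90.00°
pole (s+15): 15 + j15 → |·| = √(15²+15²) = √450 ≈ 21.213, ∠ = arctan(15/15) ≈ 45.00°
pole (s+20): 20 + j15 → |·| = √(20²+15²) = √625 ≈ 25, ∠ = arctan(15/20) ≈ 36.87°
pole (s+500): 500 + j15 → |·| = √(500²+15²) = √250225 ≈ 500.22, ∠ = arctan(15/500) ≈ 1.72°
|L| = 1 · 783.03 / 2.6528e+05 ≈ 0.0029517
Gain = 20 log₁₀(0.0029517) ≈ -50.60 dB

-50.6 dB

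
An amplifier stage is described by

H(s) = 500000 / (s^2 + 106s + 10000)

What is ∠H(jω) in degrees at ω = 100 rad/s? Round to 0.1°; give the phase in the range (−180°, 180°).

At s = jω = j100:
quadratic: (j100)² + 106·j100 + 10000 = 0 + j10600 → |·| ≈ 10600, ∠ ≈ 90.00°
∠H = 0.00° − 90.00° = -90.00°

-90.0°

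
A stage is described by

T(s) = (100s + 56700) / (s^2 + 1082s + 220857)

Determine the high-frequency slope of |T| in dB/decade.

-20 dB/decade

Each pole contributes −20 dB/decade at high frequency; each zero contributes +20 dB/decade.
Net: 1 zero(s) − 2 pole(s) → -20 dB/decade.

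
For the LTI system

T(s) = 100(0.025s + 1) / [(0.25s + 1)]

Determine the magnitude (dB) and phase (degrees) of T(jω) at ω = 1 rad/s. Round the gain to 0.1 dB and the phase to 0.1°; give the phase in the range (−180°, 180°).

39.7 dB, -12.6°

At ω = 1 rad/s:
zero (1 + j1·0.025) = 1 + j0.025 → |·| ≈ 1.0003, ∠ ≈ 1.43°
pole (1 + j1·0.25) = 1 + j0.25 → |·| ≈ 1.0308, ∠ ≈ 14.04°
|T| = 100 · 1.0003 / (1.0308) ≈ 97.041
Gain = 20 log₁₀(97.041) ≈ 39.74 dB
∠T = (1.43°) − (14.04°) = -12.61°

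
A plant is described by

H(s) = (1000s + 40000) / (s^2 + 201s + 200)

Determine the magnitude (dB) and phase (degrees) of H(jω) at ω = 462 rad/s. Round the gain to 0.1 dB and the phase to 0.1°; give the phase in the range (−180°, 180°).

Substitute s = j462:
Numerator: 1000(j462) + 40000 = 40000 + j462000
Denominator: (j462)^2 + 201(j462) + 200 = -213244 + j92862
|N| = √(40000² + 462000²) ≈ 4.6373e+05, ∠N ≈ 85.05°
|D| = √(213244² + 92862²) ≈ 2.3259e+05, ∠D ≈ 156.47°
|H| = 4.6373e+05 / 2.3259e+05 ≈ 1.9938
Gain = 20 log₁₀(1.9938) ≈ 5.99 dB
∠H = 85.05° − 156.47° = -71.42°

6.0 dB, -71.4°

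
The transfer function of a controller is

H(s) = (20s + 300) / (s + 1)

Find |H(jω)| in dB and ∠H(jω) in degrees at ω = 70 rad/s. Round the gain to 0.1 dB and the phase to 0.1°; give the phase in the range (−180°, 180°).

Substitute s = j70:
Numerator: 20(j70) + 300 = 300 + j1400
Denominator: (j70) + 1 = 1 + j70
|N| = √(300² + 1400²) ≈ 1431.8, ∠N ≈ 77.91°
|D| = √(1² + 70²) ≈ 70.007, ∠D ≈ 89.18°
|H| = 1431.8 / 70.007 ≈ 20.452
Gain = 20 log₁₀(20.452) ≈ 26.21 dB
∠H = 77.91° − 89.18° = -11.27°

26.2 dB, -11.3°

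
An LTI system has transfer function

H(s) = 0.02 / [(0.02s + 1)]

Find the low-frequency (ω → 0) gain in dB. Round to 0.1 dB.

H(0) = 0.02 · 1 / 1 = 0.02
20 log₁₀(0.02) ≈ -33.98 dB

-34.0 dB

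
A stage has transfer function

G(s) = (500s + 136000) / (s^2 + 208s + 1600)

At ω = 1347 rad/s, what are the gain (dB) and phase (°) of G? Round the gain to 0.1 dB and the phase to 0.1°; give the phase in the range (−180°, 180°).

-8.5 dB, -92.6°

Substitute s = j1347:
Numerator: 500(j1347) + 136000 = 136000 + j673500
Denominator: (j1347)^2 + 208(j1347) + 1600 = -1812809 + j280176
|N| = √(136000² + 673500²) ≈ 6.8709e+05, ∠N ≈ 78.58°
|D| = √(1812809² + 280176²) ≈ 1.8343e+06, ∠D ≈ 171.21°
|G| = 6.8709e+05 / 1.8343e+06 ≈ 0.37458
Gain = 20 log₁₀(0.37458) ≈ -8.53 dB
∠G = 78.58° − 171.21° = -92.63°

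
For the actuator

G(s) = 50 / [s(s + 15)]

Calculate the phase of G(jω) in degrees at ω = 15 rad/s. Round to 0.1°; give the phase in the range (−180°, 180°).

-135.0°

At s = jω = j15:
pole (s+15): 15 + j15 → |·| = √(15²+15²) = √450 ≈ 21.213, ∠ = arctan(15/15) ≈ 45.00°
pole at origin: |s| = 15, ∠ = 90.00° (in denominator)
∠G = 0.00° − 135.00° = -135.00°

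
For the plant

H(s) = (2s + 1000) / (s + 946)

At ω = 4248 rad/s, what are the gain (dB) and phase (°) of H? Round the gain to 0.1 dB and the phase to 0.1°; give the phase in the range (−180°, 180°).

5.9 dB, 5.8°

Substitute s = j4248:
Numerator: 2(j4248) + 1000 = 1000 + j8496
Denominator: (j4248) + 946 = 946 + j4248
|N| = √(1000² + 8496²) ≈ 8554.6, ∠N ≈ 83.29°
|D| = √(946² + 4248²) ≈ 4352.1, ∠D ≈ 77.45°
|H| = 8554.6 / 4352.1 ≈ 1.9656
Gain = 20 log₁₀(1.9656) ≈ 5.87 dB
∠H = 83.29° − 77.45° = 5.84°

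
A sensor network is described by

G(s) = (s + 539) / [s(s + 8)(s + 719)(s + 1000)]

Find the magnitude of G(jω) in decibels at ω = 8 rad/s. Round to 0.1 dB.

-101.6 dB

At s = jω = j8:
zero (s+539): 539 + j8 → |·| = √(539²+8²) = √290585 ≈ 539.06, ∠ = arctan(8/539) ≈ 0.85°
pole (s+8): 8 + j8 → |·| = √(8²+8²) = √128 ≈ 11.314, ∠ = arctan(8/8) ≈ 45.00°
pole (s+719): 719 + j8 → |·| = √(719²+8²) = √517025 ≈ 719.04, ∠ = arctan(8/719) ≈ 0.64°
pole (s+1000): 1000 + j8 → |·| = √(1000²+8²) = √1000064 ≈ 1000, ∠ = arctan(8/1000) ≈ 0.46°
pole at origin: |s| = 8, ∠ = 90.00° (in denominator)
|G| = 1 · 539.06 / 6.5082e+07 ≈ 8.2828e-06
Gain = 20 log₁₀(8.2828e-06) ≈ -101.64 dB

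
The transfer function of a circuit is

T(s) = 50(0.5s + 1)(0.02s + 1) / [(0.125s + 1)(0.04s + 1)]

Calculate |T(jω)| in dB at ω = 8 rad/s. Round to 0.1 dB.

43.0 dB

At ω = 8 rad/s:
zero (1 + j8·0.5) = 1 + j4 → |·| ≈ 4.1231, ∠ ≈ 75.96°
zero (1 + j8·0.02) = 1 + j0.16 → |·| ≈ 1.0127, ∠ ≈ 9.09°
pole (1 + j8·0.125) = 1 + j1 → |·| ≈ 1.4142, ∠ ≈ 45.00°
pole (1 + j8·0.04) = 1 + j0.32 → |·| ≈ 1.05, ∠ ≈ 17.74°
|T| = 50 · 4.1231 · 1.0127 / (1.4142 · 1.05) ≈ 140.6
Gain = 20 log₁₀(140.6) ≈ 42.96 dB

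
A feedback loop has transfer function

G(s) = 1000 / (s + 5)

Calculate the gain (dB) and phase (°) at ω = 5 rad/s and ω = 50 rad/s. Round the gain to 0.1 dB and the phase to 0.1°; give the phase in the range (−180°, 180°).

ω = 5: 43.0 dB, -45.0°; ω = 50: 26.0 dB, -84.3°

Substitute s = j5:
Numerator: 1000 = 1000 + j0
Denominator: (j5) + 5 = 5 + j5
|N| = √(1000² + 0²) ≈ 1000, ∠N ≈ 0.00°
|D| = √(5² + 5²) ≈ 7.0711, ∠D ≈ 45.00°
|G| = 1000 / 7.0711 ≈ 141.42
Gain = 20 log₁₀(141.42) ≈ 43.01 dB
∠G = 0.00° − 45.00° = -45.00°

Substitute s = j50:
Numerator: 1000 = 1000 + j0
Denominator: (j50) + 5 = 5 + j50
|N| = √(1000² + 0²) ≈ 1000, ∠N ≈ 0.00°
|D| = √(5² + 50²) ≈ 50.249, ∠D ≈ 84.29°
|G| = 1000 / 50.249 ≈ 19.901
Gain = 20 log₁₀(19.901) ≈ 25.98 dB
∠G = 0.00° − 84.29° = -84.29°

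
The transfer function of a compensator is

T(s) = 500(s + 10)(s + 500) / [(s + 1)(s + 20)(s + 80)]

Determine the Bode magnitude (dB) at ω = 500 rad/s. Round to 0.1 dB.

2.9 dB

At s = jω = j500:
zero (s+10): 10 + j500 → |·| = √(10²+500²) = √250100 ≈ 500.1, ∠ = arctan(500/10) ≈ 88.85°
zero (s+500): 500 + j500 → |·| = √(500²+500²) = √500000 ≈ 707.11, ∠ = arctan(500/500) ≈ 45.00°
pole (s+1): 1 + j500 → |·| = √(1²+500²) = √250001 ≈ 500, ∠ = arctan(500/1) ≈ 89.89°
pole (s+20): 20 + j500 → |·| = √(20²+500²) = √250400 ≈ 500.4, ∠ = arctan(500/20) ≈ 87.71°
pole (s+80): 80 + j500 → |·| = √(80²+500²) = √256400 ≈ 506.36, ∠ = arctan(500/80) ≈ 80.91°
|T| = 500 · 3.5363e+05 / 1.2669e+08 ≈ 1.3957
Gain = 20 log₁₀(1.3957) ≈ 2.90 dB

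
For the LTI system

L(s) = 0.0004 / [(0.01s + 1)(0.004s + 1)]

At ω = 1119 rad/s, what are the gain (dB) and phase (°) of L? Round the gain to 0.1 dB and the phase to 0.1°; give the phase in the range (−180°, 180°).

At ω = 1119 rad/s:
pole (1 + j1119·0.01) = 1 + j11.19 → |·| ≈ 11.235, ∠ ≈ 84.89°
pole (1 + j1119·0.004) = 1 + j4.476 → |·| ≈ 4.5863, ∠ ≈ 77.41°
|L| = 0.0004 · 1 / (11.235 · 4.5863) ≈ 7.7629e-06
Gain = 20 log₁₀(7.7629e-06) ≈ -102.20 dB
∠L = (0°) − (84.89° + 77.41°) = -162.30°

-102.2 dB, -162.3°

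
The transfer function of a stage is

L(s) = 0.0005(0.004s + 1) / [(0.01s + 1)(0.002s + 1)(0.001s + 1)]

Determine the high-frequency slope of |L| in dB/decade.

Each pole contributes −20 dB/decade at high frequency; each zero contributes +20 dB/decade.
Net: 1 zero(s) − 3 pole(s) → -40 dB/decade.

-40 dB/decade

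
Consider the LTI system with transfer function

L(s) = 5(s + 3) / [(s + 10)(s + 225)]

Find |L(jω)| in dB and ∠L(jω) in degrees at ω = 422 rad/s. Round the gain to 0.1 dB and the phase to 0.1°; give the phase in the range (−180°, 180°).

At s = jω = j422:
zero (s+3): 3 + j422 → |·| = √(3²+422²) = √178093 ≈ 422.01, ∠ = arctan(422/3) ≈ 89.59°
pole (s+10): 10 + j422 → |·| = √(10²+422²) = √178184 ≈ 422.12, ∠ = arctan(422/10) ≈ 88.64°
pole (s+225): 225 + j422 → |·| = √(225²+422²) = √228709 ≈ 478.24, ∠ = arctan(422/225) ≈ 61.93°
|L| = 5 · 422.01 / 2.0187e+05 ≈ 0.010453
Gain = 20 log₁₀(0.010453) ≈ -39.62 dB
∠L = 89.59° − 150.57° = -60.98°

-39.6 dB, -61.0°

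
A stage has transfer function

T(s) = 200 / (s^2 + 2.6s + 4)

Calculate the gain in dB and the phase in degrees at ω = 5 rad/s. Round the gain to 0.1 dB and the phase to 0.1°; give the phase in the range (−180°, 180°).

18.2 dB, -148.2°

At s = jω = j5:
quadratic: (j5)² + 2.6·j5 + 4 = -21 + j13 → |·| ≈ 24.698, ∠ ≈ 148.24°
|T| = 200 / 24.698 ≈ 8.0978
Gain = 20 log₁₀(8.0978) ≈ 18.17 dB
∠T = 0.00° − 148.24° = -148.24°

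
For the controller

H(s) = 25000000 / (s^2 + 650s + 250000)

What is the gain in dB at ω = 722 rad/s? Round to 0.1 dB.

At s = jω = j722:
quadratic: (j722)² + 650·j722 + 250000 = -271284 + j469300 → |·| ≈ 5.4207e+05, ∠ ≈ 120.03°
|H| = 25000000 / 5.4207e+05 ≈ 46.12
Gain = 20 log₁₀(46.12) ≈ 33.28 dB

33.3 dB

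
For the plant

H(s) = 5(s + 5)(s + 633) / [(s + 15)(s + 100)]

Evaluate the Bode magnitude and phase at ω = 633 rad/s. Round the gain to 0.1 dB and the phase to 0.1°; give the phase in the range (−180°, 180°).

16.9 dB, -35.1°

At s = jω = j633:
zero (s+5): 5 + j633 → |·| = √(5²+633²) = √400714 ≈ 633.02, ∠ = arctan(633/5) ≈ 89.55°
zero (s+633): 633 + j633 → |·| = √(633²+633²) = √801378 ≈ 895.2, ∠ = arctan(633/633) ≈ 45.00°
pole (s+15): 15 + j633 → |·| = √(15²+633²) = √400914 ≈ 633.18, ∠ = arctan(633/15) ≈ 88.64°
pole (s+100): 100 + j633 → |·| = √(100²+633²) = √410689 ≈ 640.85, ∠ = arctan(633/100) ≈ 81.02°
|H| = 5 · 5.6668e+05 / 4.0577e+05 ≈ 6.9828
Gain = 20 log₁₀(6.9828) ≈ 16.88 dB
∠H = 134.55° − 169.66° = -35.11°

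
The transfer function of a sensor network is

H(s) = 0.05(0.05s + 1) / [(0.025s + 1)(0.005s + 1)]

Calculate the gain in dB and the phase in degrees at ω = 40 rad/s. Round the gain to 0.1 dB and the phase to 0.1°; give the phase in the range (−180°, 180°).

At ω = 40 rad/s:
zero (1 + j40·0.05) = 1 + j2 → |·| ≈ 2.2361, ∠ ≈ 63.43°
pole (1 + j40·0.025) = 1 + j1 → |·| ≈ 1.4142, ∠ ≈ 45.00°
pole (1 + j40·0.005) = 1 + j0.2 → |·| ≈ 1.0198, ∠ ≈ 11.31°
|H| = 0.05 · 2.2361 / (1.4142 · 1.0198) ≈ 0.077524
Gain = 20 log₁₀(0.077524) ≈ -22.21 dB
∠H = (63.43°) − (45.00° + 11.31°) = 7.12°

-22.2 dB, 7.1°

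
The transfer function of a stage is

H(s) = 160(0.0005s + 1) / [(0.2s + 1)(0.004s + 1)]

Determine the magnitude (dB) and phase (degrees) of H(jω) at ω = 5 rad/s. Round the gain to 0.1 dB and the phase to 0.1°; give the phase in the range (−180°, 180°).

At ω = 5 rad/s:
zero (1 + j5·0.0005) = 1 + j0.0025 → |·| ≈ 1, ∠ ≈ 0.14°
pole (1 + j5·0.2) = 1 + j1 → |·| ≈ 1.4142, ∠ ≈ 45.00°
pole (1 + j5·0.004) = 1 + j0.02 → |·| ≈ 1.0002, ∠ ≈ 1.15°
|H| = 160 · 1 / (1.4142 · 1.0002) ≈ 113.12
Gain = 20 log₁₀(113.12) ≈ 41.07 dB
∠H = (0.14°) − (45.00° + 1.15°) = -46.01°

41.1 dB, -46.0°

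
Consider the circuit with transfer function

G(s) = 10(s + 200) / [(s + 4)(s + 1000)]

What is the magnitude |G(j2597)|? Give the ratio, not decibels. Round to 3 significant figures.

At s = jω = j2597:
zero (s+200): 200 + j2597 → |·| = √(200²+2597²) = √6784409 ≈ 2604.7, ∠ = arctan(2597/200) ≈ 85.60°
pole (s+4): 4 + j2597 → |·| = √(4²+2597²) = √6744425 ≈ 2597, ∠ = arctan(2597/4) ≈ 89.91°
pole (s+1000): 1000 + j2597 → |·| = √(1000²+2597²) = √7744409 ≈ 2782.9, ∠ = arctan(2597/1000) ≈ 68.94°
|G| = 10 · 2604.7 / 7.2272e+06 ≈ 0.003604

0.00360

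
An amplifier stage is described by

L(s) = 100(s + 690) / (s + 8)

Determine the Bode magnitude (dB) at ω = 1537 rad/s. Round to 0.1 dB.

At s = jω = j1537:
zero (s+690): 690 + j1537 → |·| = √(690²+1537²) = √2838469 ≈ 1684.8, ∠ = arctan(1537/690) ≈ 65.82°
pole (s+8): 8 + j1537 → |·| = √(8²+1537²) = √2362433 ≈ 1537, ∠ = arctan(1537/8) ≈ 89.70°
|L| = 100 · 1684.8 / 1537 ≈ 109.62
Gain = 20 log₁₀(109.62) ≈ 40.80 dB

40.8 dB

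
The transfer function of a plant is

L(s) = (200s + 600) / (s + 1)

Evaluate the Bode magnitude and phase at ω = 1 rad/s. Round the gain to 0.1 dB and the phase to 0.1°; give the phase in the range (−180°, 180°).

Substitute s = j1:
Numerator: 200(j1) + 600 = 600 + j200
Denominator: (j1) + 1 = 1 + j1
|N| = √(600² + 200²) ≈ 632.46, ∠N ≈ 18.43°
|D| = √(1² + 1²) ≈ 1.4142, ∠D ≈ 45.00°
|L| = 632.46 / 1.4142 ≈ 447.22
Gain = 20 log₁₀(447.22) ≈ 53.01 dB
∠L = 18.43° − 45.00° = -26.57°

53.0 dB, -26.6°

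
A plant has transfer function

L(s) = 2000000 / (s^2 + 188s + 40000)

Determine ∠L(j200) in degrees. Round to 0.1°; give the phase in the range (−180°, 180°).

At s = jω = j200:
quadratic: (j200)² + 188·j200 + 40000 = 0 + j37600 → |·| ≈ 37600, ∠ ≈ 90.00°
∠L = 0.00° − 90.00° = -90.00°

-90.0°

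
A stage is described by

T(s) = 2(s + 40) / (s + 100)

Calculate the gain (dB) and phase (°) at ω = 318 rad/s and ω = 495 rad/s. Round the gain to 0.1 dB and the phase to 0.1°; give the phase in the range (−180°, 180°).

ω = 318: 5.7 dB, 10.3°; ω = 495: 5.9 dB, 6.8°

At s = jω = j318:
zero (s+40): 40 + j318 → |·| = √(40²+318²) = √102724 ≈ 320.51, ∠ = arctan(318/40) ≈ 82.83°
pole (s+100): 100 + j318 → |·| = √(100²+318²) = √111124 ≈ 333.35, ∠ = arctan(318/100) ≈ 72.54°
|T| = 2 · 320.51 / 333.35 ≈ 1.923
Gain = 20 log₁₀(1.923) ≈ 5.68 dB
∠T = 82.83° − 72.54° = 10.29°

At s = jω = j495:
zero (s+40): 40 + j495 → |·| = √(40²+495²) = √246625 ≈ 496.61, ∠ = arctan(495/40) ≈ 85.38°
pole (s+100): 100 + j495 → |·| = √(100²+495²) = √255025 ≈ 505, ∠ = arctan(495/100) ≈ 78.58°
|T| = 2 · 496.61 / 505 ≈ 1.9668
Gain = 20 log₁₀(1.9668) ≈ 5.88 dB
∠T = 85.38° − 78.58° = 6.80°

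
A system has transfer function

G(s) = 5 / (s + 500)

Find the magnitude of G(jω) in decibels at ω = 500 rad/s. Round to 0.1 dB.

-43.0 dB

Substitute s = j500:
Numerator: 5 = 5 + j0
Denominator: (j500) + 500 = 500 + j500
|N| = √(5² + 0²) ≈ 5, ∠N ≈ 0.00°
|D| = √(500² + 500²) ≈ 707.11, ∠D ≈ 45.00°
|G| = 5 / 707.11 ≈ 0.007071
Gain = 20 log₁₀(0.007071) ≈ -43.01 dB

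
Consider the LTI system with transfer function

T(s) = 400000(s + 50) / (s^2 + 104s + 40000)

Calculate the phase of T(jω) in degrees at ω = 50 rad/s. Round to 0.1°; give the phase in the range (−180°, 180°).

37.1°

At s = jω = j50:
zero (s+50): 50 + j50 → |·| = √(50²+50²) = √5000 ≈ 70.711, ∠ = arctan(50/50) ≈ 45.00°
quadratic: (j50)² + 104·j50 + 40000 = 37500 + j5200 → |·| ≈ 37859, ∠ ≈ 7.89°
∠T = 45.00° − 7.89° = 37.11°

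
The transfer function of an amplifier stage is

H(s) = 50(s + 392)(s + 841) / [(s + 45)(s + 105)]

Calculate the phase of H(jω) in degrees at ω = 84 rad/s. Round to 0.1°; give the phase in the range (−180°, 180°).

At s = jω = j84:
zero (s+392): 392 + j84 → |·| = √(392²+84²) = √160720 ≈ 400.9, ∠ = arctan(84/392) ≈ 12.09°
zero (s+841): 841 + j84 → |·| = √(841²+84²) = √714337 ≈ 845.18, ∠ = arctan(84/841) ≈ 5.70°
pole (s+45): 45 + j84 → |·| = √(45²+84²) = √9081 ≈ 95.294, ∠ = arctan(84/45) ≈ 61.82°
pole (s+105): 105 + j84 → |·| = √(105²+84²) = √18081 ≈ 134.47, ∠ = arctan(84/105) ≈ 38.66°
∠H = 17.79° − 100.48° = -82.69°

-82.7°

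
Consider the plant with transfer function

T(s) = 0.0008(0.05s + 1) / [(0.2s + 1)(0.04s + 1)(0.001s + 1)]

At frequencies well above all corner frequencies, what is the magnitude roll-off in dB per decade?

Each pole contributes −20 dB/decade at high frequency; each zero contributes +20 dB/decade.
Net: 1 zero(s) − 3 pole(s) → -40 dB/decade.

-40 dB/decade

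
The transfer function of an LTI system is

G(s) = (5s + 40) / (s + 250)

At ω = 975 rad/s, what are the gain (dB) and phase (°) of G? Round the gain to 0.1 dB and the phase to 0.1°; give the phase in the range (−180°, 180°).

13.7 dB, 13.9°

Substitute s = j975:
Numerator: 5(j975) + 40 = 40 + j4875
Denominator: (j975) + 250 = 250 + j975
|N| = √(40² + 4875²) ≈ 4875.2, ∠N ≈ 89.53°
|D| = √(250² + 975²) ≈ 1006.5, ∠D ≈ 75.62°
|G| = 4875.2 / 1006.5 ≈ 4.8437
Gain = 20 log₁₀(4.8437) ≈ 13.70 dB
∠G = 89.53° − 75.62° = 13.91°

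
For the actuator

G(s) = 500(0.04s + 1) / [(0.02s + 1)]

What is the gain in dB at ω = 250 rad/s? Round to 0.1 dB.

At ω = 250 rad/s:
zero (1 + j250·0.04) = 1 + j10 → |·| ≈ 10.05, ∠ ≈ 84.29°
pole (1 + j250·0.02) = 1 + j5 → |·| ≈ 5.099, ∠ ≈ 78.69°
|G| = 500 · 10.05 / (5.099) ≈ 985.49
Gain = 20 log₁₀(985.49) ≈ 59.87 dB

59.9 dB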